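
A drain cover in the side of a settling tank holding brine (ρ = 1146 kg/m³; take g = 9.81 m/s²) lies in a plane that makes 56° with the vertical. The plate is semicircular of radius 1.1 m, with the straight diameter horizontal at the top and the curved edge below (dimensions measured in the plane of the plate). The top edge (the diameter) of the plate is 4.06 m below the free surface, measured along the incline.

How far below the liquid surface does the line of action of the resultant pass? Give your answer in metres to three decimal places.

γ = ρg = 1146 × 9.81 / 1000 = 11.24226 kN/m³.
The plate makes 56° with the vertical, i.e. θ = 90° − 56° = 34° to the horizontal. Measuring y along the incline from the free-surface line, vertical depth h = y·sinθ with sinθ = 0.559193.
The centroid of a semicircle lies 4r/(3π) = 0.466854 m from the diameter, here below the top edge, so y_c = 4.06 + 0.466854 = 4.52685 m and h_c = 4.52685 × 0.559193 = 2.53138 m.
A = πr²/2 = π × 1.1²/2 = 1.90066 m².
Resultant F = γ·h_c·A = 11.24226 × 2.53138 × 1.90066 = 54.0898 kN.
I_c = (π/8 − 8/(9π))·r⁴ = 0.109757 × 1.1⁴ = 0.160695 m⁴.
Centre of pressure: y_p = y_c + I_c/(y_c·A) = 4.52685 + 0.160695/(4.52685 × 1.90066) = 4.52685 + 0.0186768 = 4.54553 m along the plane.
Vertically, h_p = y_p·sinθ = 4.54553 × 0.559193 = 2.54183 m.

h_p = 2.542 m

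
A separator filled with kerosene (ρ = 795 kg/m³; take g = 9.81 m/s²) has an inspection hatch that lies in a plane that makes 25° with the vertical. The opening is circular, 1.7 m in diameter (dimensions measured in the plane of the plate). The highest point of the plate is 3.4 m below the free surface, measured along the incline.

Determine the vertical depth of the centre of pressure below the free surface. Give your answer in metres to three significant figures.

γ = ρg = 795 × 9.81 / 1000 = 7.79895 kN/m³.
The plate makes 25° with the vertical, i.e. θ = 90° − 25° = 65° to the horizontal. Measuring y along the incline from the free-surface line, vertical depth h = y·sinθ with sinθ = 0.906308.
The centroid is at the centre, 0.85 m below the top of the plate, so y_c = 3.4 + 0.85 = 4.25 m and h_c = 4.25 × 0.906308 = 3.85181 m.
A = π(0.85)² = 2.2698 m².
Resultant F = γ·h_c·A = 7.79895 × 3.85181 × 2.2698 = 68.185 kN.
I_c = πr⁴/4 = π × 0.85⁴/4 = 0.409983 m⁴.
Centre of pressure: y_p = y_c + I_c/(y_c·A) = 4.25 + 0.409983/(4.25 × 2.2698) = 4.25 + 0.0425 = 4.2925 m along the plane.
Vertically, h_p = y_p·sinθ = 4.2925 × 0.906308 = 3.89033 m.

h_p = 3.89 m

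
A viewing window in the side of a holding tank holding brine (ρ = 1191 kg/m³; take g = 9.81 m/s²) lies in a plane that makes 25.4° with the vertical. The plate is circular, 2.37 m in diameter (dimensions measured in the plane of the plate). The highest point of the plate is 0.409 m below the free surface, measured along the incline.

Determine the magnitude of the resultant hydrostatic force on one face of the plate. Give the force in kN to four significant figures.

F ≈ 74.22 kN

γ = ρg = 1191 × 9.81 / 1000 = 11.68371 kN/m³.
The plate makes 25.4° with the vertical, i.e. θ = 90° − 25.4° = 64.6° to the horizontal. Measuring y along the incline from the free-surface line, vertical depth h = y·sinθ with sinθ = 0.903335.
The centroid is at the centre, 1.185 m below the top of the plate, so y_c = 0.409 + 1.185 = 1.594 m and h_c = 1.594 × 0.903335 = 1.43992 m.
A = π(1.185)² = 4.4115 m².
Resultant F = γ·h_c·A = 11.68371 × 1.43992 × 4.4115 = 74.2173 kN.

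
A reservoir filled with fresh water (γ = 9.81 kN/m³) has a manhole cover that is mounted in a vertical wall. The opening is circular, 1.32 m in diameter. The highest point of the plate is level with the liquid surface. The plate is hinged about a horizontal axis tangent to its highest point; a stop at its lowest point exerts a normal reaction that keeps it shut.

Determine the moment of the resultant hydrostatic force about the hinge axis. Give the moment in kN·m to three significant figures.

γ = 9.81 kN/m³.
The centroid is at the centre, 0.66 m below the top of the plate, so the centroid depth is h_c = 0.66 m.
A = π(0.66)² = 1.36848 m².
Resultant F = γ·h_c·A = 9.81 × 0.66 × 1.36848 = 8.86036 kN.
I_c = πr⁴/4 = π × 0.66⁴/4 = 0.149027 m⁴.
Centre of pressure: y_p = y_c + I_c/(y_c·A) = 0.66 + 0.149027/(0.66 × 1.36848) = 0.66 + 0.164999 = 0.824999 m along the plane.
The resultant acts 0.66 + 0.164999 = 0.824999 m (along the plate) below the hinge at the top edge, so the moment about the hinge is M = F × 0.824999 = 8.86036 × 0.824999 = 7.30979 kN·m.

M ≈ 7.31 kN·m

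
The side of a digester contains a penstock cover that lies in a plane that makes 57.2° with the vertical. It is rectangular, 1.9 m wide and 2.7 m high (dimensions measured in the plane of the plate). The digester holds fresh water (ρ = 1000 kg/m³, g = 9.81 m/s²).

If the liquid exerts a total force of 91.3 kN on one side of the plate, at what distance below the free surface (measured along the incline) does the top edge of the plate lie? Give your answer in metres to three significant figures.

y_top ≈ 2.00 m

γ = ρg = 1000 × 9.81 = 9810 N/m³ = 9.81 kN/m³.
A = 1.9 × 2.7 = 5.13 m².
From F = γ·h_c·A, the centroid depth is h_c = 91.3/(9.81 × 5.13) = 1.8142 m.
The plate makes 57.2° with the vertical, i.e. θ = 90° − 57.2° = 32.8° to the horizontal. Measuring y along the incline from the free-surface line, vertical depth h = y·sinθ with sinθ = 0.541708.
Along the incline, y_c = h_c/sinθ = 1.8142/0.541708 = 3.34904 m.
The centroid lies 2.7/2 = 1.35 m below the top edge, so the top edge sits at y_top = 3.34904 − 1.35 = 1.99904 m along the incline.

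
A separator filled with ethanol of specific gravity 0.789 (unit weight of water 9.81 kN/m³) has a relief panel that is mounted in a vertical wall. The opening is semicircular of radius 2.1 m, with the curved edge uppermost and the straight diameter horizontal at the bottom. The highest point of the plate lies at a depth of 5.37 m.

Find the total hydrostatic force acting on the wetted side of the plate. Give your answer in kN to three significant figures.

F ≈ 353 kN

γ = 0.789 × 9.81 = 7.74009 kN/m³.
The centroid lies 4r/(3π) = 0.891268 m above the diameter, so r − 4r/(3π) = 2.1 − 0.891268 = 1.20873 m below the topmost point, so the centroid depth is h_c = 5.37 + 1.20873 = 6.57873 m.
A = πr²/2 = π × 2.1²/2 = 6.92721 m².
Resultant F = γ·h_c·A = 7.74009 × 6.57873 × 6.92721 = 352.733 kN.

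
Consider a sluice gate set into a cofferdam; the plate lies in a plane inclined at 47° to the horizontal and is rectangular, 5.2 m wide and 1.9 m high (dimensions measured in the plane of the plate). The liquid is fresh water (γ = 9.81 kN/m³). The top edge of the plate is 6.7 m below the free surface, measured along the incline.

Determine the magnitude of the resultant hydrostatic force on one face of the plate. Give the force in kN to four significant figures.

γ = 9.81 kN/m³.
Let θ = 47° be the plate's angle to the horizontal; measure y along the incline from where the plane meets the free surface. Vertical depth h = y·sinθ with sinθ = 0.731354.
The centroid lies 1.9/2 = 0.95 m below the top edge, so y_c = 6.7 + 0.95 = 7.65 m and h_c = 7.65 × 0.731354 = 5.59486 m.
A = 5.2 × 1.9 = 9.88 m².
Resultant F = γ·h_c·A = 9.81 × 5.59486 × 9.88 = 542.269 kN.

F ≈ 542.3 kN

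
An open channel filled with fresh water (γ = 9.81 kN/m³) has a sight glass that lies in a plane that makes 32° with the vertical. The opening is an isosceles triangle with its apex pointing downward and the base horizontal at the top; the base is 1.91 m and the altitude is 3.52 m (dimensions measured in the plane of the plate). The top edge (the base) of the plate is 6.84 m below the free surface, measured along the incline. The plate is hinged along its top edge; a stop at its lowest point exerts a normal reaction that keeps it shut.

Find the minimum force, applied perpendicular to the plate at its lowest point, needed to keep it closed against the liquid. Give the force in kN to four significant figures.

γ = 9.81 kN/m³.
The plate makes 32° with the vertical, i.e. θ = 90° − 32° = 58° to the horizontal. Measuring y along the incline from the free-surface line, vertical depth h = y·sinθ with sinθ = 0.848048.
With the apex down, the centroid sits h/3 = 3.52/3 = 1.17333 m below the base (the top edge), so y_c = 6.84 + 1.17333 = 8.01333 m and h_c = 8.01333 × 0.848048 = 6.79569 m.
A = ½ × 1.91 × 3.52 = 3.3616 m².
Resultant F = γ·h_c·A = 9.81 × 6.79569 × 3.3616 = 224.103 kN.
I_c = b·h³/36 = 1.91 × 3.52³/36 = 2.31398 m⁴.
Centre of pressure: y_p = y_c + I_c/(y_c·A) = 8.01333 + 2.31398/(8.01333 × 3.3616) = 8.01333 + 0.0859015 = 8.09923 m along the plane.
The resultant acts 1.17333 + 0.0859015 = 1.25923 m (along the plate) below the hinge at the top edge, so the moment about the hinge is M = F × 1.25923 = 224.103 × 1.25923 = 282.197 kN·m.
A normal force at the bottom, 3.52 m from the hinge, must supply this moment: P = 282.197/3.52 = 80.1696 kN.

P ≈ 80.17 kN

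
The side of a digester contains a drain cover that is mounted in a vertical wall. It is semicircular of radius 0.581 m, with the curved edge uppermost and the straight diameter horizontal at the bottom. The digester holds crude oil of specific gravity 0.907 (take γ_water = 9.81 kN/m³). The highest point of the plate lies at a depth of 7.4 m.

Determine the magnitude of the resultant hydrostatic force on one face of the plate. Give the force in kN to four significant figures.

γ = 0.907 × 9.81 = 8.89767 kN/m³.
The centroid lies 4r/(3π) = 0.246584 m above the diameter, so r − 4r/(3π) = 0.581 − 0.246584 = 0.334416 m below the topmost point, so the centroid depth is h_c = 7.4 + 0.334416 = 7.73442 m.
A = πr²/2 = π × 0.581²/2 = 0.53024 m².
Resultant F = γ·h_c·A = 8.89767 × 7.73442 × 0.53024 = 36.4902 kN.

F ≈ 36.49 kN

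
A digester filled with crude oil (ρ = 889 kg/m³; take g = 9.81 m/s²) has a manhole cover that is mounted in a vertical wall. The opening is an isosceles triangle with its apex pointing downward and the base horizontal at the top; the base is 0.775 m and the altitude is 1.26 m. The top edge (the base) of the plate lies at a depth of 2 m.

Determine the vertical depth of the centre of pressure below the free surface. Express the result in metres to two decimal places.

h_p = 2.46 m

γ = ρg = 889 × 9.81 / 1000 = 8.72109 kN/m³.
With the apex down, the centroid sits h/3 = 1.26/3 = 0.42 m below the base (the top edge), so the centroid depth is h_c = 2 + 0.42 = 2.42 m.
A = ½ × 0.775 × 1.26 = 0.48825 m².
Resultant F = γ·h_c·A = 8.72109 × 2.42 × 0.48825 = 10.3045 kN.
I_c = b·h³/36 = 0.775 × 1.26³/36 = 0.0430637 m⁴.
Centre of pressure: y_p = y_c + I_c/(y_c·A) = 2.42 + 0.0430637/(2.42 × 0.48825) = 2.42 + 0.0364463 = 2.45645 m along the plane.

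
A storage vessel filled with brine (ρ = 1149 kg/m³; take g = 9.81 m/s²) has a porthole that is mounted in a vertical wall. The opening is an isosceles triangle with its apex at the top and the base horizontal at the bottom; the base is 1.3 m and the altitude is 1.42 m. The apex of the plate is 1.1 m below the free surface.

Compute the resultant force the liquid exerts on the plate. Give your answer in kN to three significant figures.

F ≈ 21.3 kN

γ = ρg = 1149 × 9.81 / 1000 = 11.27169 kN/m³.
With the apex up, the centroid sits 2h/3 = 2 × 1.42/3 = 0.946667 m below the apex, so the centroid depth is h_c = 1.1 + 0.946667 = 2.04667 m.
A = ½ × 1.3 × 1.42 = 0.923 m².
Resultant F = γ·h_c·A = 11.27169 × 2.04667 × 0.923 = 21.2931 kN.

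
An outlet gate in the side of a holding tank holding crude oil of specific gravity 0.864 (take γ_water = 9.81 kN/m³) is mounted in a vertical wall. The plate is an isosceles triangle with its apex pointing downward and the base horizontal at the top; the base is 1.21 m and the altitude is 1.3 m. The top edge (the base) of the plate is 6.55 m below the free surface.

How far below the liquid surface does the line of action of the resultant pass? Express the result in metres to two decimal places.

h_p = 7.00 m

γ = 0.864 × 9.81 = 8.47584 kN/m³.
With the apex down, the centroid sits h/3 = 1.3/3 = 0.433333 m below the base (the top edge), so the centroid depth is h_c = 6.55 + 0.433333 = 6.98333 m.
A = ½ × 1.21 × 1.3 = 0.7865 m².
Resultant F = γ·h_c·A = 8.47584 × 6.98333 × 0.7865 = 46.5526 kN.
I_c = b·h³/36 = 1.21 × 1.3³/36 = 0.0738436 m⁴.
Centre of pressure: y_p = y_c + I_c/(y_c·A) = 6.98333 + 0.0738436/(6.98333 × 0.7865) = 6.98333 + 0.0134447 = 6.99677 m along the plane.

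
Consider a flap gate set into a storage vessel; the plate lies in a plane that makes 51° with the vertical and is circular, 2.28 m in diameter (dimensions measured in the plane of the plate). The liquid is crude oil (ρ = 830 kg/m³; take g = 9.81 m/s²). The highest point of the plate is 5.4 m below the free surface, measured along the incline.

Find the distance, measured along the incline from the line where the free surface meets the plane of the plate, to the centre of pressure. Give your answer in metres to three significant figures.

γ = ρg = 830 × 9.81 / 1000 = 8.1423 kN/m³.
The plate makes 51° with the vertical, i.e. θ = 90° − 51° = 39° to the horizontal. Measuring y along the incline from the free-surface line, vertical depth h = y·sinθ with sinθ = 0.629320.
The centroid is at the centre, 1.14 m below the top of the plate, so y_c = 5.4 + 1.14 = 6.54 m and h_c = 6.54 × 0.629320 = 4.11575 m.
A = π(1.14)² = 4.08281 m².
Resultant F = γ·h_c·A = 8.1423 × 4.11575 × 4.08281 = 136.822 kN.
I_c = πr⁴/4 = π × 1.14⁴/4 = 1.32651 m⁴.
Centre of pressure: y_p = y_c + I_c/(y_c·A) = 6.54 + 1.32651/(6.54 × 4.08281) = 6.54 + 0.0496791 = 6.58968 m along the plane.

y_p = 6.59 m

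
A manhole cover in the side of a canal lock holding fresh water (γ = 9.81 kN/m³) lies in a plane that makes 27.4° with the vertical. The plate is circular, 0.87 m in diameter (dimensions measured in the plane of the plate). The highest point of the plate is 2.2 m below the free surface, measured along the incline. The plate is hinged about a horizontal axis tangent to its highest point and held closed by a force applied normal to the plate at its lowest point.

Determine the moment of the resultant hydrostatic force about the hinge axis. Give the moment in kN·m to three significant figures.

M ≈ 6.18 kN·m

γ = 9.81 kN/m³.
The plate makes 27.4° with the vertical, i.e. θ = 90° − 27.4° = 62.6° to the horizontal. Measuring y along the incline from the free-surface line, vertical depth h = y·sinθ with sinθ = 0.887815.
The centroid is at the centre, 0.435 m below the top of the plate, so y_c = 2.2 + 0.435 = 2.635 m and h_c = 2.635 × 0.887815 = 2.33939 m.
A = π(0.435)² = 0.594468 m².
Resultant F = γ·h_c·A = 9.81 × 2.33939 × 0.594468 = 13.6427 kN.
I_c = πr⁴/4 = π × 0.435⁴/4 = 0.028122 m⁴.
Centre of pressure: y_p = y_c + I_c/(y_c·A) = 2.635 + 0.028122/(2.635 × 0.594468) = 2.635 + 0.017953 = 2.65295 m along the plane.
The resultant acts 0.435 + 0.017953 = 0.452953 m (along the plate) below the hinge at the top edge, so the moment about the hinge is M = F × 0.452953 = 13.6427 × 0.452953 = 6.1795 kN·m.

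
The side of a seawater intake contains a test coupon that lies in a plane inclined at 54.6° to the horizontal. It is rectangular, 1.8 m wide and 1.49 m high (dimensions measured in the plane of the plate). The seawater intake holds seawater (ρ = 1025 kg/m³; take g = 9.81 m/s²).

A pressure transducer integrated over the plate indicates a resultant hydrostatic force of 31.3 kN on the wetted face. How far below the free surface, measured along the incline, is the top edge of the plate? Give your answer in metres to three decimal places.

y_top ≈ 0.679 m

γ = ρg = 1025 × 9.81 / 1000 = 10.05525 kN/m³.
A = 1.8 × 1.49 = 2.682 m².
From F = γ·h_c·A, the centroid depth is h_c = 31.3/(10.05525 × 2.682) = 1.16063 m.
Let θ = 54.6° be the plate's angle to the horizontal; measure y along the incline from where the plane meets the free surface. Vertical depth h = y·sinθ with sinθ = 0.815128.
Along the incline, y_c = h_c/sinθ = 1.16063/0.815128 = 1.42386 m.
The centroid lies 1.49/2 = 0.745 m below the top edge, so the top edge sits at y_top = 1.42386 − 0.745 = 0.67886 m along the incline.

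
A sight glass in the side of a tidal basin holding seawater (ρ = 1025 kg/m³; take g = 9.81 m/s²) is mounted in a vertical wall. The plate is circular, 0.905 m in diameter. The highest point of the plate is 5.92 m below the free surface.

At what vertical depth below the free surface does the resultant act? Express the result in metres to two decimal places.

γ = ρg = 1025 × 9.81 / 1000 = 10.05525 kN/m³.
The centroid is at the centre, 0.4525 m below the top of the plate, so the centroid depth is h_c = 5.92 + 0.4525 = 6.3725 m.
A = π(0.4525)² = 0.643261 m².
Resultant F = γ·h_c·A = 10.05525 × 6.3725 × 0.643261 = 41.2183 kN.
I_c = πr⁴/4 = π × 0.4525⁴/4 = 0.0329279 m⁴.
Centre of pressure: y_p = y_c + I_c/(y_c·A) = 6.3725 + 0.0329279/(6.3725 × 0.643261) = 6.3725 + 0.0080328 = 6.38053 m along the plane.

h_p = 6.38 m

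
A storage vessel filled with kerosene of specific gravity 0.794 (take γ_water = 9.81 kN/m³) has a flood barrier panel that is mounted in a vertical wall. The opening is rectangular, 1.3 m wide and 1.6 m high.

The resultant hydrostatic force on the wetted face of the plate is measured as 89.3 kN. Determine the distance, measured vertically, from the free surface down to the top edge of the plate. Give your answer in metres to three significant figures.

γ = 0.794 × 9.81 = 7.78914 kN/m³.
A = 1.3 × 1.6 = 2.08 m².
From F = γ·h_c·A, the centroid depth is h_c = 89.3/(7.78914 × 2.08) = 5.51187 m.
The centroid lies 1.6/2 = 0.8 m below the top edge, so the top edge sits at h_top = 5.51187 − 0.8 = 4.71187 m below the surface.

d_top ≈ 4.71 m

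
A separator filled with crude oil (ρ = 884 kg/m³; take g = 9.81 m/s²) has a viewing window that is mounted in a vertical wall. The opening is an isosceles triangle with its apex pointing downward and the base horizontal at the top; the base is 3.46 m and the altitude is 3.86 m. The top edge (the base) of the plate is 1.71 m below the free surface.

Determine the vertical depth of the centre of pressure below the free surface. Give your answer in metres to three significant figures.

h_p = 3.27 m

γ = ρg = 884 × 9.81 / 1000 = 8.67204 kN/m³.
With the apex down, the centroid sits h/3 = 3.86/3 = 1.28667 m below the base (the top edge), so the centroid depth is h_c = 1.71 + 1.28667 = 2.99667 m.
A = ½ × 3.46 × 3.86 = 6.6778 m².
Resultant F = γ·h_c·A = 8.67204 × 2.99667 × 6.6778 = 173.538 kN.
I_c = b·h³/36 = 3.46 × 3.86³/36 = 5.52759 m⁴.
Centre of pressure: y_p = y_c + I_c/(y_c·A) = 2.99667 + 5.52759/(2.99667 × 6.6778) = 2.99667 + 0.276225 = 3.2729 m along the plane.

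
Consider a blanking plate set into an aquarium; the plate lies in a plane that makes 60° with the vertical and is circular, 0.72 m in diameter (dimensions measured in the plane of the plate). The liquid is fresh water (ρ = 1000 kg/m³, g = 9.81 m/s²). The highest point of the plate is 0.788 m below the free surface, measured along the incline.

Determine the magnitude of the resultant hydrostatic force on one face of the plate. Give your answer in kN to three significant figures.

F ≈ 2.29 kN

γ = ρg = 1000 × 9.81 = 9810 N/m³ = 9.81 kN/m³.
The plate makes 60° with the vertical, i.e. θ = 90° − 60° = 30° to the horizontal. Measuring y along the incline from the free-surface line, vertical depth h = y·sinθ with sinθ = 0.500000.
The centroid is at the centre, 0.36 m below the top of the plate, so y_c = 0.788 + 0.36 = 1.148 m and h_c = 1.148 × 0.500000 = 0.574 m.
A = π(0.36)² = 0.40715 m².
Resultant F = γ·h_c·A = 9.81 × 0.574 × 0.40715 = 2.29264 kN.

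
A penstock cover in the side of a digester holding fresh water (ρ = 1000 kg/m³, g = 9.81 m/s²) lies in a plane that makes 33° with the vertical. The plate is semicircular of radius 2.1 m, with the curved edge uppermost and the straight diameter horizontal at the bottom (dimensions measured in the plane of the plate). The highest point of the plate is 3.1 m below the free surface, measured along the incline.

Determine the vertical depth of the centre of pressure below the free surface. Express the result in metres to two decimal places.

h_p = 3.67 m

γ = ρg = 1000 × 9.81 = 9810 N/m³ = 9.81 kN/m³.
The plate makes 33° with the vertical, i.e. θ = 90° − 33° = 57° to the horizontal. Measuring y along the incline from the free-surface line, vertical depth h = y·sinθ with sinθ = 0.838671.
The centroid lies 4r/(3π) = 0.891268 m above the diameter, so r − 4r/(3π) = 2.1 − 0.891268 = 1.20873 m below the topmost point, so y_c = 3.1 + 1.20873 = 4.30873 m and h_c = 4.30873 × 0.838671 = 3.61361 m.
A = πr²/2 = π × 2.1²/2 = 6.92721 m².
Resultant F = γ·h_c·A = 9.81 × 3.61361 × 6.92721 = 245.566 kN.
I_c = (π/8 − 8/(9π))·r⁴ = 0.109757 × 2.1⁴ = 2.13457 m⁴.
Centre of pressure: y_p = y_c + I_c/(y_c·A) = 4.30873 + 2.13457/(4.30873 × 6.92721) = 4.30873 + 0.0715159 = 4.38025 m along the plane.
Vertically, h_p = y_p·sinθ = 4.38025 × 0.838671 = 3.67359 m.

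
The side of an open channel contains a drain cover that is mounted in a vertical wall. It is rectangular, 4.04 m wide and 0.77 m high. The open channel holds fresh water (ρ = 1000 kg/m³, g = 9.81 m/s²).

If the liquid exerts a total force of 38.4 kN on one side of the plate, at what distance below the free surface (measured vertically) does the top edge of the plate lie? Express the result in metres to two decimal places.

γ = ρg = 1000 × 9.81 = 9810 N/m³ = 9.81 kN/m³.
A = 4.04 × 0.77 = 3.1108 m².
From F = γ·h_c·A, the centroid depth is h_c = 38.4/(9.81 × 3.1108) = 1.25832 m.
The centroid lies 0.77/2 = 0.385 m below the top edge, so the top edge sits at h_top = 1.25832 − 0.385 = 0.87332 m below the surface.

d_top ≈ 0.87 m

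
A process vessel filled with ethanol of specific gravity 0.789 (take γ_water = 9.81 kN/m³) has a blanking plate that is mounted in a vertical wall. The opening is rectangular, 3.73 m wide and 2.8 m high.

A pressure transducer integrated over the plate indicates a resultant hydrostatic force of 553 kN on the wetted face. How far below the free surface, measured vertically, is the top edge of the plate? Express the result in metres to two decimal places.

γ = 0.789 × 9.81 = 7.74009 kN/m³.
A = 3.73 × 2.8 = 10.444 m².
From F = γ·h_c·A, the centroid depth is h_c = 553/(7.74009 × 10.444) = 6.84088 m.
The centroid lies 2.8/2 = 1.4 m below the top edge, so the top edge sits at h_top = 6.84088 − 1.4 = 5.44088 m below the surface.

d_top ≈ 5.44 m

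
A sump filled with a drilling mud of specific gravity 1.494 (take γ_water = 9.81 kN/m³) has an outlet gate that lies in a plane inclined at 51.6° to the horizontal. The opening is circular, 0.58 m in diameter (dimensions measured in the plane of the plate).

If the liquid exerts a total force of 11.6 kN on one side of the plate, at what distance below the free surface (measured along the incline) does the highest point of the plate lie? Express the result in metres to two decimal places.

y_top ≈ 3.53 m

γ = 1.494 × 9.81 = 14.65614 kN/m³.
A = π(0.29)² = 0.264208 m².
From F = γ·h_c·A, the centroid depth is h_c = 11.6/(14.65614 × 0.264208) = 2.99566 m.
Let θ = 51.6° be the plate's angle to the horizontal; measure y along the incline from where the plane meets the free surface. Vertical depth h = y·sinθ with sinθ = 0.783693.
Along the incline, y_c = h_c/sinθ = 2.99566/0.783693 = 3.82249 m.
The centroid is at the centre, 0.29 m below the top of the plate, so the highest point sits at y_top = 3.82249 − 0.29 = 3.53249 m along the incline.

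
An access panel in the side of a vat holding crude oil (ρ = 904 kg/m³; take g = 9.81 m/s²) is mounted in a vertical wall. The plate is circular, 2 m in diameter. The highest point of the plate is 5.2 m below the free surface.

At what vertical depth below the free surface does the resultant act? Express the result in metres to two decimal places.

h_p = 6.24 m

γ = ρg = 904 × 9.81 / 1000 = 8.86824 kN/m³.
The centroid is at the centre, 1 m below the top of the plate, so the centroid depth is h_c = 5.2 + 1 = 6.2 m.
A = π(1)² = 3.14159 m².
Resultant F = γ·h_c·A = 8.86824 × 6.2 × 3.14159 = 172.734 kN.
I_c = πr⁴/4 = π × 1⁴/4 = 0.785398 m⁴.
Centre of pressure: y_p = y_c + I_c/(y_c·A) = 6.2 + 0.785398/(6.2 × 3.14159) = 6.2 + 0.0403226 = 6.24032 m along the plane.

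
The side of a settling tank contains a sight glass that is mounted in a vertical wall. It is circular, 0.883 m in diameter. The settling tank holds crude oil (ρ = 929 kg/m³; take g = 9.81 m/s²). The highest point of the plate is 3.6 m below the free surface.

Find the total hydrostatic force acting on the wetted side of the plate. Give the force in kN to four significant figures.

γ = ρg = 929 × 9.81 / 1000 = 9.11349 kN/m³.
The centroid is at the centre, 0.4415 m below the top of the plate, so the centroid depth is h_c = 3.6 + 0.4415 = 4.0415 m.
A = π(0.4415)² = 0.612366 m².
Resultant F = γ·h_c·A = 9.11349 × 4.0415 × 0.612366 = 22.5548 kN.

F ≈ 22.55 kN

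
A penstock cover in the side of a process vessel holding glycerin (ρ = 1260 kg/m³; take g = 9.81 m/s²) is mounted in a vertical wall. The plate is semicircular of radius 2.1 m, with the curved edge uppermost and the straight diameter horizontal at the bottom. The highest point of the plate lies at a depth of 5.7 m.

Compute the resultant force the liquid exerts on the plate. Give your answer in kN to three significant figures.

F ≈ 592 kN

γ = ρg = 1260 × 9.81 / 1000 = 12.3606 kN/m³.
The centroid lies 4r/(3π) = 0.891268 m above the diameter, so r − 4r/(3π) = 2.1 − 0.891268 = 1.20873 m below the topmost point, so the centroid depth is h_c = 5.7 + 1.20873 = 6.90873 m.
A = πr²/2 = π × 2.1²/2 = 6.92721 m².
Resultant F = γ·h_c·A = 12.3606 × 6.90873 × 6.92721 = 591.556 kN.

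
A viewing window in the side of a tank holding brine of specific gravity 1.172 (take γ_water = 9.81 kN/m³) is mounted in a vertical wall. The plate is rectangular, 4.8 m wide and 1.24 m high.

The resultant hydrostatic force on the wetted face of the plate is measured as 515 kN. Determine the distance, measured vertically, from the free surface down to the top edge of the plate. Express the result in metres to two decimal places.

d_top ≈ 6.91 m

γ = 1.172 × 9.81 = 11.49732 kN/m³.
A = 4.8 × 1.24 = 5.952 m².
From F = γ·h_c·A, the centroid depth is h_c = 515/(11.49732 × 5.952) = 7.52571 m.
The centroid lies 1.24/2 = 0.62 m below the top edge, so the top edge sits at h_top = 7.52571 − 0.62 = 6.90571 m below the surface.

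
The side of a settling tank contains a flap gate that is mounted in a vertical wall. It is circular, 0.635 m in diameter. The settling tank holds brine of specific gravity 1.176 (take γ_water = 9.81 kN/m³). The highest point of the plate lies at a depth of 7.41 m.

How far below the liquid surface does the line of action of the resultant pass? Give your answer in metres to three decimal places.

h_p = 7.731 m

γ = 1.176 × 9.81 = 11.53656 kN/m³.
The centroid is at the centre, 0.3175 m below the top of the plate, so the centroid depth is h_c = 7.41 + 0.3175 = 7.7275 m.
A = π(0.3175)² = 0.316692 m².
Resultant F = γ·h_c·A = 11.53656 × 7.7275 × 0.316692 = 28.2327 kN.
I_c = πr⁴/4 = π × 0.3175⁴/4 = 0.00798114 m⁴.
Centre of pressure: y_p = y_c + I_c/(y_c·A) = 7.7275 + 0.00798114/(7.7275 × 0.316692) = 7.7275 + 0.00326129 = 7.73076 m along the plane.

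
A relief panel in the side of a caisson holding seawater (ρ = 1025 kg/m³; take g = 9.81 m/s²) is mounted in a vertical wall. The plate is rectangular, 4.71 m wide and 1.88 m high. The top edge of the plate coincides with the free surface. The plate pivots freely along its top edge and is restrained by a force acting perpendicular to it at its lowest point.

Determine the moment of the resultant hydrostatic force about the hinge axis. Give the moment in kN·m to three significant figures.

γ = ρg = 1025 × 9.81 / 1000 = 10.05525 kN/m³.
The centroid lies 1.88/2 = 0.94 m below the top edge, so the centroid depth is h_c = 0.94 m.
A = 4.71 × 1.88 = 8.8548 m².
Resultant F = γ·h_c·A = 10.05525 × 0.94 × 8.8548 = 83.695 kN.
I_c = b·h³/12 = 4.71 × 1.88³/12 = 2.60803 m⁴.
Centre of pressure: y_p = y_c + I_c/(y_c·A) = 0.94 + 2.60803/(0.94 × 8.8548) = 0.94 + 0.313333 = 1.25333 m along the plane.
The resultant acts 0.94 + 0.313333 = 1.25333 m (along the plate) below the hinge at the top edge, so the moment about the hinge is M = F × 1.25333 = 83.695 × 1.25333 = 104.897 kN·m.

M ≈ 105 kN·m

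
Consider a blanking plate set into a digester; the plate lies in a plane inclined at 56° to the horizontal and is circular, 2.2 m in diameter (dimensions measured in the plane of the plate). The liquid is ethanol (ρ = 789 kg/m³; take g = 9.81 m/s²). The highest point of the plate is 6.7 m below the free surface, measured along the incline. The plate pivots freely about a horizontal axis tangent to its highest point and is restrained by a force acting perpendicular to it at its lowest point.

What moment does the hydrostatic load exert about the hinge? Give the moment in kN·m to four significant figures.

γ = ρg = 789 × 9.81 / 1000 = 7.74009 kN/m³.
Let θ = 56° be the plate's angle to the horizontal; measure y along the incline from where the plane meets the free surface. Vertical depth h = y·sinθ with sinθ = 0.829038.
The centroid is at the centre, 1.1 m below the top of the plate, so y_c = 6.7 + 1.1 = 7.8 m and h_c = 7.8 × 0.829038 = 6.4665 m.
A = π(1.1)² = 3.80133 m².
Resultant F = γ·h_c·A = 7.74009 × 6.4665 × 3.80133 = 190.261 kN.
I_c = πr⁴/4 = π × 1.1⁴/4 = 1.1499 m⁴.
Centre of pressure: y_p = y_c + I_c/(y_c·A) = 7.8 + 1.1499/(7.8 × 3.80133) = 7.8 + 0.038782 = 7.83878 m along the plane.
The resultant acts 1.1 + 0.038782 = 1.13878 m (along the plate) below the hinge at the top edge, so the moment about the hinge is M = F × 1.13878 = 190.261 × 1.13878 = 216.665 kN·m.

M ≈ 216.7 kN·m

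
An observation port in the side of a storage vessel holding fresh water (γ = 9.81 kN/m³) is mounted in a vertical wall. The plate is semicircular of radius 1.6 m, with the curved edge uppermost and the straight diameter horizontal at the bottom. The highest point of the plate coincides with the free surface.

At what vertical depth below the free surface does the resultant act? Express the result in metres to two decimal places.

h_p = 1.12 m

γ = 9.81 kN/m³.
The centroid lies 4r/(3π) = 0.679061 m above the diameter, so r − 4r/(3π) = 1.6 − 0.679061 = 0.920939 m below the topmost point, so the centroid depth is h_c = 0.920939 m.
A = πr²/2 = π × 1.6²/2 = 4.02124 m².
Resultant F = γ·h_c·A = 9.81 × 0.920939 × 4.02124 = 36.3295 kN.
I_c = (π/8 − 8/(9π))·r⁴ = 0.109757 × 1.6⁴ = 0.719303 m⁴.
Centre of pressure: y_p = y_c + I_c/(y_c·A) = 0.920939 + 0.719303/(0.920939 × 4.02124) = 0.920939 + 0.194232 = 1.11517 m along the plane.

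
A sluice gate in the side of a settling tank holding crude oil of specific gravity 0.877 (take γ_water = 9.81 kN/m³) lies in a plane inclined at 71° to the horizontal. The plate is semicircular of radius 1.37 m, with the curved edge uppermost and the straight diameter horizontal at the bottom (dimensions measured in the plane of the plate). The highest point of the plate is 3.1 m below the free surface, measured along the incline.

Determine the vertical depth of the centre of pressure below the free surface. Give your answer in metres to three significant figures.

γ = 0.877 × 9.81 = 8.60337 kN/m³.
Let θ = 71° be the plate's angle to the horizontal; measure y along the incline from where the plane meets the free surface. Vertical depth h = y·sinθ with sinθ = 0.945519.
The centroid lies 4r/(3π) = 0.581446 m above the diameter, so r − 4r/(3π) = 1.37 − 0.581446 = 0.788554 m below the topmost point, so y_c = 3.1 + 0.788554 = 3.88855 m and h_c = 3.88855 × 0.945519 = 3.6767 m.
A = πr²/2 = π × 1.37²/2 = 2.94823 m².
Resultant F = γ·h_c·A = 8.60337 × 3.6767 × 2.94823 = 93.2584 kN.
I_c = (π/8 − 8/(9π))·r⁴ = 0.109757 × 1.37⁴ = 0.386647 m⁴.
Centre of pressure: y_p = y_c + I_c/(y_c·A) = 3.88855 + 0.386647/(3.88855 × 2.94823) = 3.88855 + 0.0337261 = 3.92228 m along the plane.
Vertically, h_p = y_p·sinθ = 3.92228 × 0.945519 = 3.70859 m.

h_p = 3.71 m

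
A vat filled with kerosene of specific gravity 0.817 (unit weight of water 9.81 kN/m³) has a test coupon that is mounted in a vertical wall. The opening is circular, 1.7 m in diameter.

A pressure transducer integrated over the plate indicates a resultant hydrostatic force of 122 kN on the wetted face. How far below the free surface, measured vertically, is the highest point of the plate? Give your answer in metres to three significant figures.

γ = 0.817 × 9.81 = 8.01477 kN/m³.
A = π(0.85)² = 2.2698 m².
From F = γ·h_c·A, the centroid depth is h_c = 122/(8.01477 × 2.2698) = 6.70627 m.
The centroid is at the centre, 0.85 m below the top of the plate, so the highest point sits at h_top = 6.70627 − 0.85 = 5.85627 m below the surface.

d_top ≈ 5.86 m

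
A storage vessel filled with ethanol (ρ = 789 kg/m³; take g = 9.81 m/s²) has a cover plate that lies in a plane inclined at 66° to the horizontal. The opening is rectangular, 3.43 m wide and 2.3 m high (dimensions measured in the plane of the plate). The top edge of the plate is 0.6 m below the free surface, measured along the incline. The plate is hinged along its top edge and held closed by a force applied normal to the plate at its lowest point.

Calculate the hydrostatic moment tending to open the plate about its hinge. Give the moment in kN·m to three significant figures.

γ = ρg = 789 × 9.81 / 1000 = 7.74009 kN/m³.
Let θ = 66° be the plate's angle to the horizontal; measure y along the incline from where the plane meets the free surface. Vertical depth h = y·sinθ with sinθ = 0.913545.
The centroid lies 2.3/2 = 1.15 m below the top edge, so y_c = 0.6 + 1.15 = 1.75 m and h_c = 1.75 × 0.913545 = 1.5987 m.
A = 3.43 × 2.3 = 7.889 m².
Resultant F = γ·h_c·A = 7.74009 × 1.5987 × 7.889 = 97.6191 kN.
I_c = b·h³/12 = 3.43 × 2.3³/12 = 3.47773 m⁴.
Centre of pressure: y_p = y_c + I_c/(y_c·A) = 1.75 + 3.47773/(1.75 × 7.889) = 1.75 + 0.251904 = 2.0019 m along the plane.
The resultant acts 1.15 + 0.251904 = 1.4019 m (along the plate) below the hinge at the top edge, so the moment about the hinge is M = F × 1.4019 = 97.6191 × 1.4019 = 136.852 kN·m.

M ≈ 137 kN·m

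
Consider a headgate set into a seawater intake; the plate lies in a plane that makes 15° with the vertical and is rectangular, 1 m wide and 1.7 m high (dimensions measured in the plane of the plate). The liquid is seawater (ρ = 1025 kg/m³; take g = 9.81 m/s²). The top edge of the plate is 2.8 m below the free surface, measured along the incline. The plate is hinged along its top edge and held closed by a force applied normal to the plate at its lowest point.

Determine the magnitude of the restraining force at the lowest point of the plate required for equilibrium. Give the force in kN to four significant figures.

γ = ρg = 1025 × 9.81 / 1000 = 10.05525 kN/m³.
The plate makes 15° with the vertical, i.e. θ = 90° − 15° = 75° to the horizontal. Measuring y along the incline from the free-surface line, vertical depth h = y·sinθ with sinθ = 0.965926.
The centroid lies 1.7/2 = 0.85 m below the top edge, so y_c = 2.8 + 0.85 = 3.65 m and h_c = 3.65 × 0.965926 = 3.52563 m.
A = 1 × 1.7 = 1.7 m².
Resultant F = γ·h_c·A = 10.05525 × 3.52563 × 1.7 = 60.2669 kN.
I_c = b·h³/12 = 1 × 1.7³/12 = 0.409417 m⁴.
Centre of pressure: y_p = y_c + I_c/(y_c·A) = 3.65 + 0.409417/(3.65 × 1.7) = 3.65 + 0.0659818 = 3.71598 m along the plane.
The resultant acts 0.85 + 0.0659818 = 0.915982 m (along the plate) below the hinge at the top edge, so the moment about the hinge is M = F × 0.915982 = 60.2669 × 0.915982 = 55.2034 kN·m.
A normal force at the bottom, 1.7 m from the hinge, must supply this moment: P = 55.2034/1.7 = 32.4726 kN.

P ≈ 32.47 kN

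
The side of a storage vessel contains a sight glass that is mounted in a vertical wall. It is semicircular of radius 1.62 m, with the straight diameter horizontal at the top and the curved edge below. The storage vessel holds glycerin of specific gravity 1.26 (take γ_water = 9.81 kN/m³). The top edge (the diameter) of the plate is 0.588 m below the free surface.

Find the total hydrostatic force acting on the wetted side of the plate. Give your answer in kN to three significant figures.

F ≈ 65.0 kN

γ = 1.26 × 9.81 = 12.3606 kN/m³.
The centroid of a semicircle lies 4r/(3π) = 0.687549 m from the diameter, here below the top edge, so the centroid depth is h_c = 0.588 + 0.687549 = 1.27555 m.
A = πr²/2 = π × 1.62²/2 = 4.1224 m².
Resultant F = γ·h_c·A = 12.3606 × 1.27555 × 4.1224 = 64.9961 kN.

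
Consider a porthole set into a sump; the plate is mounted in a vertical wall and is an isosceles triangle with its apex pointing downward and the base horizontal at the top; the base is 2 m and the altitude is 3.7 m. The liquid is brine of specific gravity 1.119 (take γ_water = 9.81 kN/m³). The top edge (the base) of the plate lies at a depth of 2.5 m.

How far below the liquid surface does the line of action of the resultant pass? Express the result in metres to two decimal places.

γ = 1.119 × 9.81 = 10.97739 kN/m³.
With the apex down, the centroid sits h/3 = 3.7/3 = 1.23333 m below the base (the top edge), so the centroid depth is h_c = 2.5 + 1.23333 = 3.73333 m.
A = ½ × 2 × 3.7 = 3.7 m².
Resultant F = γ·h_c·A = 10.97739 × 3.73333 × 3.7 = 151.634 kN.
I_c = b·h³/36 = 2 × 3.7³/36 = 2.81406 m⁴.
Centre of pressure: y_p = y_c + I_c/(y_c·A) = 3.73333 + 2.81406/(3.73333 × 3.7) = 3.73333 + 0.203721 = 3.93705 m along the plane.

h_p = 3.94 m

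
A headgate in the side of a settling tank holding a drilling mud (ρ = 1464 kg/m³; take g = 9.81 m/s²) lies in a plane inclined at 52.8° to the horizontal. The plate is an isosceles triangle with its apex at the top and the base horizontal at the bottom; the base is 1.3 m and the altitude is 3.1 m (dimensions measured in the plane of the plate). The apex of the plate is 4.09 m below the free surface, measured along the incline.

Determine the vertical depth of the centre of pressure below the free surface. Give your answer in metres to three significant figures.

h_p = 4.97 m

γ = ρg = 1464 × 9.81 / 1000 = 14.36184 kN/m³.
Let θ = 52.8° be the plate's angle to the horizontal; measure y along the incline from where the plane meets the free surface. Vertical depth h = y·sinθ with sinθ = 0.796530.
With the apex up, the centroid sits 2h/3 = 2 × 3.1/3 = 2.06667 m below the apex, so y_c = 4.09 + 2.06667 = 6.15667 m and h_c = 6.15667 × 0.796530 = 4.90397 m.
A = ½ × 1.3 × 3.1 = 2.015 m².
Resultant F = γ·h_c·A = 14.36184 × 4.90397 × 2.015 = 141.917 kN.
I_c = b·h³/36 = 1.3 × 3.1³/36 = 1.07579 m⁴.
Centre of pressure: y_p = y_c + I_c/(y_c·A) = 6.15667 + 1.07579/(6.15667 × 2.015) = 6.15667 + 0.0867175 = 6.24339 m along the plane.
Vertically, h_p = y_p·sinθ = 6.24339 × 0.796530 = 4.97305 m.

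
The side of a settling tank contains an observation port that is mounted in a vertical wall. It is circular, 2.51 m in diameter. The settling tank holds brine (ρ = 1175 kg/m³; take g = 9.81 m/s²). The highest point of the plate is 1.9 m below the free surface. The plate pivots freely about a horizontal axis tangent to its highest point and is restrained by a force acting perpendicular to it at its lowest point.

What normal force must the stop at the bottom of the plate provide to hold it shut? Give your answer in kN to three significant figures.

γ = ρg = 1175 × 9.81 / 1000 = 11.52675 kN/m³.
The centroid is at the centre, 1.255 m below the top of the plate, so the centroid depth is h_c = 1.9 + 1.255 = 3.155 m.
A = π(1.255)² = 4.94809 m².
Resultant F = γ·h_c·A = 11.52675 × 3.155 × 4.94809 = 179.947 kN.
I_c = πr⁴/4 = π × 1.255⁴/4 = 1.94834 m⁴.
Centre of pressure: y_p = y_c + I_c/(y_c·A) = 3.155 + 1.94834/(3.155 × 4.94809) = 3.155 + 0.124804 = 3.2798 m along the plane.
The resultant acts 1.255 + 0.124804 = 1.3798 m (along the plate) below the hinge at the top edge, so the moment about the hinge is M = F × 1.3798 = 179.947 × 1.3798 = 248.291 kN·m.
A normal force at the bottom, 2.51 m from the hinge, must supply this moment: P = 248.291/2.51 = 98.9207 kN.

P ≈ 98.9 kN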